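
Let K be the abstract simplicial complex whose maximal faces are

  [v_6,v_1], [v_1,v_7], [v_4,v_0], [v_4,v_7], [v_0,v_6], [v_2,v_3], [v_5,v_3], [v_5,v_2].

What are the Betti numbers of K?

Take the total order v_0 < v_1 < v_2 < v_3 < v_4 < v_5 < v_6 < v_7 on the vertex set. Then K (dimension 1) consists of the simplices:

  0-simplices (8): [v_0], [v_1], [v_2], [v_3], [v_4], [v_5], [v_6], [v_7]
  1-simplices (8): [v_0,v_4], [v_0,v_6], [v_1,v_6], [v_1,v_7], [v_2,v_3], [v_2,v_5], [v_3,v_5], [v_4,v_7]

giving chain groups C_0 ≅ Z^8, C_1 ≅ Z^8.

∂_1: C_1 → C_0 sends each edge [p,q] (with p < q) to q − p. For instance
  ∂[v_1,v_7] = [v_7] − [v_1].
The resulting 8×8 matrix has rank 6, and its Smith normal form has invariant factors (1,1,1,1,1,1).

Now H_k = ker ∂_k / im ∂_{k+1}, so:

  H_0: rank C_0 − rank ∂_1 = 8 − 6 = 2, and the invariant factors of ∂_1 are all 1, so H_0 ≅ Z^2.
  H_1: rank ker ∂_1 − rank ∂_2 = (8 − 6) − 0 = 2, and there is no ∂_2, so H_1 ≅ Z^2.

Hence the Betti numbers are b_0 = 2, b_1 = 2.

b_0 = 2, b_1 = 2.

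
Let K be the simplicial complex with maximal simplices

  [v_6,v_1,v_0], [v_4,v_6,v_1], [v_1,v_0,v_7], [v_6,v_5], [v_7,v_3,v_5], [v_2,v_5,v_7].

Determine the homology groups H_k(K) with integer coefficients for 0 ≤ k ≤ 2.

H_0 ≅ Z,  H_1 ≅ Z,  H_2 = 0.

Fix the vertex order v_0 < v_1 < v_2 < v_3 < v_4 < v_5 < v_6 < v_7 and write every simplex with vertices in increasing order. Then dim K = 2 and the simplices of K are:

  0-simplices (8): [v_0], [v_1], [v_2], [v_3], [v_4], [v_5], [v_6], [v_7]
  1-simplices (13): [v_0,v_1], [v_0,v_6], [v_0,v_7], [v_1,v_4], [v_1,v_6], [v_1,v_7], [v_2,v_5], [v_2,v_7], [v_3,v_5], [v_3,v_7], [v_4,v_6], [v_5,v_6], [v_5,v_7]
  2-simplices (5): [v_0,v_1,v_6], [v_0,v_1,v_7], [v_1,v_4,v_6], [v_2,v_5,v_7], [v_3,v_5,v_7]

so the chain groups are C_0 ≅ Z^8, C_1 ≅ Z^13, C_2 ≅ Z^5.

The boundary map ∂_1: C_1 → C_0 maps an edge to its endpoints' difference, ∂[p,q] = q − p.
The 8×13 boundary matrix has rank 7 and Smith normal form diag(1,1,1,1,1,1,1).

Boundary ∂_2: C_2 → C_1 sends each 2-simplex [p,q,r] to [q,r] − [p,r] + [p,q]. For instance
  ∂[v_0,v_1,v_6] = [v_1,v_6] − [v_0,v_6] + [v_0,v_1],
  ∂[v_2,v_5,v_7] = [v_5,v_7] − [v_2,v_7] + [v_2,v_5].
The 13×5 boundary matrix has rank 5 and Smith normal form diag(1,1,1,1,1).

Computing H_k = (kernel of ∂_k) / (image of ∂_{k+1}):

  H_0: rank C_0 − rank ∂_1 = 8 − 7 = 1, and the invariant factors of ∂_1 are all 1, so H_0 = Z.
  H_1: rank ker ∂_1 − rank ∂_2 = (13 − 7) − 5 = 1, and the invariant factors of ∂_2 are all 1, so H_1 = Z.
  H_2: rank ker ∂_2 − rank ∂_3 = (5 − 5) − 0 = 0, and there is no ∂_3, so H_2 = 0.

As a check, the Euler characteristic is 8 − 13 + 5 = 0, which agrees with 1 − 1 + 0 = 0.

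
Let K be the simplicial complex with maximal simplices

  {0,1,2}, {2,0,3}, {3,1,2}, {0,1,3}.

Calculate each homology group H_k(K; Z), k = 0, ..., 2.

H_0 ≅ Z,  H_1 = 0,  H_2 ≅ Z.

Fix the vertex order 0 < 1 < 2 < 3 and write every simplex with vertices in increasing order. Then dim K = 2 and the simplices of K are:

  0-simplices (4): [0], [1], [2], [3]
  1-simplices (6): [0,1], [0,2], [0,3], [1,2], [1,3], [2,3]
  2-simplices (4): [0,1,2], [0,1,3], [0,2,3], [1,2,3]

Hence C_0 ≅ Z^4, C_1 ≅ Z^6, C_2 ≅ Z^4.

∂_1: C_1 → C_0 is given by ∂[p,q] = [q] − [p]. For instance
  ∂[1,3] = [3] − [1].
This gives a 4×6 integer matrix of rank 3; reducing to Smith normal form yields diagonal entries (1,1,1).

Boundary ∂_2: C_2 → C_1 maps a triangle to the signed sum of its edges. For instance
  ∂[0,2,3] = [2,3] − [0,3] + [0,2],
  ∂[0,1,2] = [1,2] − [0,2] + [0,1].
The 6×4 boundary matrix has rank 3 and Smith normal form diag(1,1,1).

From H_k ≅ ker(∂_k) / im(∂_{k+1}) we obtain:

  H_0: rank C_0 − rank ∂_1 = 4 − 3 = 1, and the invariant factors of ∂_1 are all 1, so H_0 = Z.
  H_1: rank ker ∂_1 − rank ∂_2 = (6 − 3) − 3 = 0, and the invariant factors of ∂_2 are all 1, so H_1 = 0.
  H_2: rank ker ∂_2 − rank ∂_3 = (4 − 3) − 0 = 1, and there is no ∂_3, so H_2 = Z.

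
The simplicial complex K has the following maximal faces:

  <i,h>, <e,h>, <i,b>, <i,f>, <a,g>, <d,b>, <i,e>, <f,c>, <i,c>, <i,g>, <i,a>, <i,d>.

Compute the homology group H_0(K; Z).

H_0 = Z.

K has 9 vertices, 12 edges.
rank ∂_0 = 0, rank ∂_1 = 8 ⇒ b_0 = 9 − 0 − 8 = 1; all invariant factors of ∂_1 are 1 so no torsion. So H_0 ≅ Z.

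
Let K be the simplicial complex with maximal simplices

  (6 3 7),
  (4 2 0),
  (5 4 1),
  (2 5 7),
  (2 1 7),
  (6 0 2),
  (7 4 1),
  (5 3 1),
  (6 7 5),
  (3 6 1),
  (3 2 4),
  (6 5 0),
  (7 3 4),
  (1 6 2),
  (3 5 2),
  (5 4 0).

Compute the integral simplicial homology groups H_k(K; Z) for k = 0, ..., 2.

H_0 = Z,  H_1 = Z^2,  H_2 = Z.

Order the vertices as 0 < 1 < 2 < 3 < 4 < 5 < 6 < 7. Listing each simplex with vertices in this order, K has dimension 2 with simplices:

  0-simplices (8): [0], [1], [2], [3], [4], [5], [6], [7]
  1-simplices (24): (24 of them)
  2-simplices (16): [0,2,4], [0,2,6], [0,4,5], [0,5,6], [1,2,6], [1,2,7], [1,3,5], [1,3,6], [1,4,5], [1,4,7], [2,3,4], [2,3,5], [2,5,7], [3,4,7], [3,6,7], [5,6,7]

giving chain groups C_0 ≅ Z^8, C_1 ≅ Z^24, C_2 ≅ Z^16.

Boundary ∂_1: C_1 → C_0 is given by ∂[p,q] = [q] − [p].
The resulting 8×24 matrix has rank 7, and its Smith normal form has invariant factors (1,1,1,1,1,1,1).

∂_2: C_2 → C_1 sends each 2-simplex [p,q,r] to [q,r] − [p,r] + [p,q]. For instance
  ∂[3,4,7] = [4,7] − [3,7] + [3,4],
  ∂[0,2,6] = [2,6] − [0,6] + [0,2].
The 24×16 boundary matrix has rank 15 and Smith normal form diag(1,1,1,1,1,1,1,1,1,1,1,1,1,1,1).

Reading off H_k = ker ∂_k / im ∂_{k+1}:

  H_0: rank C_0 − rank ∂_1 = 8 − 7 = 1, and the invariant factors of ∂_1 are all 1, so H_0 = Z.
  H_1: rank ker ∂_1 − rank ∂_2 = (24 − 7) − 15 = 2, and the invariant factors of ∂_2 are all 1, so H_1 = Z^2.
  H_2: rank ker ∂_2 − rank ∂_3 = (16 − 15) − 0 = 1, and there is no ∂_3, so H_2 = Z.

(K is a triangulation of the torus T^2.)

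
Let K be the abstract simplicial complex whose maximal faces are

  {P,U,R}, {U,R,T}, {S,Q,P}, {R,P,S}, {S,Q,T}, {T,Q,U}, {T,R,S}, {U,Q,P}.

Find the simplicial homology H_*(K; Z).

K has 6 vertices, 12 edges, 8 triangles.
rank ∂_0 = 0, rank ∂_1 = 5 ⇒ b_0 = 6 − 0 − 5 = 1; all invariant factors of ∂_1 are 1 so no torsion. So H_0 = Z.
rank ∂_1 = 5, rank ∂_2 = 7 ⇒ b_1 = 12 − 5 − 7 = 0; all invariant factors of ∂_2 are 1 so no torsion. So H_1 = 0.
rank ∂_2 = 7, rank ∂_3 = 0 ⇒ b_2 = 8 − 7 − 0 = 1. So H_2 = Z.

H_0 ≅ Z,  H_1 = 0,  H_2 ≅ Z.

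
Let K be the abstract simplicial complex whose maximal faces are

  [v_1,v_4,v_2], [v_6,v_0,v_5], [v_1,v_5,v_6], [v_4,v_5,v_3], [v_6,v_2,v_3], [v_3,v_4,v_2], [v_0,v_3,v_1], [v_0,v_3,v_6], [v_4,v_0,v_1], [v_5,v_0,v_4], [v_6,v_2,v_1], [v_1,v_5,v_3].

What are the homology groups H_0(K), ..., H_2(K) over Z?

H_0 = Z,  H_1 = Z_2,  H_2 = 0.

Take the total order v_0 < v_1 < v_2 < v_3 < v_4 < v_5 < v_6 on the vertex set. Then K (dimension 2) consists of the simplices:

  0-simplices (7): [v_0], [v_1], [v_2], [v_3], [v_4], [v_5], [v_6]
  1-simplices (18): (18 of them)
  2-simplices (12): (12 of them)

giving chain groups C_0 ≅ Z^7, C_1 ≅ Z^18, C_2 ≅ Z^12.

∂_1: C_1 → C_0 is given by ∂[p,q] = [q] − [p].
The resulting 7×18 matrix has rank 6, and its Smith normal form has invariant factors (1,1,1,1,1,1).

The boundary map ∂_2: C_2 → C_1 sends each 2-simplex [p,q,r] to [q,r] − [p,r] + [p,q]. For instance
  ∂[v_0,v_1,v_3] = [v_1,v_3] − [v_0,v_3] + [v_0,v_1],
  ∂[v_1,v_5,v_6] = [v_5,v_6] − [v_1,v_6] + [v_1,v_5].
As a 18×12 matrix over Z this has rank 12, with invariant factors (1,1,1,1,1,1,1,1,1,1,1,2).

From H_k ≅ ker(∂_k) / im(∂_{k+1}) we obtain:

  H_0: rank C_0 − rank ∂_1 = 7 − 6 = 1, and the invariant factors of ∂_1 are all 1, so H_0 ≅ Z.
  H_1: rank ker ∂_1 − rank ∂_2 = (18 − 6) − 12 = 0, and ∂_2 has invariant factor 2 > 1, so H_1 ≅ Z_2.
  H_2: rank ker ∂_2 − rank ∂_3 = (12 − 12) − 0 = 0, and there is no ∂_3, so H_2 ≅ 0.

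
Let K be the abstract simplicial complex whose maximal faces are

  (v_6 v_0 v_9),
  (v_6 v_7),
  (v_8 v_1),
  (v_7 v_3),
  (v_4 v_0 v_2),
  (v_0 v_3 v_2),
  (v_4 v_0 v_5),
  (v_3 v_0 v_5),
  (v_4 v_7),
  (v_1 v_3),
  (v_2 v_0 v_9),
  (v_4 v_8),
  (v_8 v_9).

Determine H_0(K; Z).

Order the vertices as v_0 < v_1 < v_2 < v_3 < v_4 < v_5 < v_6 < v_7 < v_8 < v_9. Listing each simplex with vertices in this order, K has dimension 2 with simplices:

  0-simplices (10): [v_0], [v_1], [v_2], [v_3], [v_4], [v_5], [v_6], [v_7], [v_8], [v_9]
  1-simplices (19): (19 of them)
  2-simplices (6): [v_0,v_2,v_3], [v_0,v_2,v_4], [v_0,v_2,v_9], [v_0,v_3,v_5], [v_0,v_4,v_5], [v_0,v_6,v_9]

giving chain groups C_0 ≅ Z^10, C_1 ≅ Z^19, C_2 ≅ Z^6.

Boundary ∂_1: C_1 → C_0 maps an edge to its endpoints' difference, ∂[p,q] = q − p.
The 10×19 boundary matrix has rank 9 and Smith normal form diag(1,1,1,1,1,1,1,1,1).

∂_2: C_2 → C_1 acts by ∂[p,q,r] = [q,r] − [p,r] + [p,q]. For instance
  ∂[v_0,v_2,v_9] = [v_2,v_9] − [v_0,v_9] + [v_0,v_2],
  ∂[v_0,v_2,v_3] = [v_2,v_3] − [v_0,v_3] + [v_0,v_2].
This gives a 19×6 integer matrix of rank 6; reducing to Smith normal form yields diagonal entries (1,1,1,1,1,1).

Now H_k = ker ∂_k / im ∂_{k+1}, so:

  H_0: rank C_0 − rank ∂_1 = 10 − 9 = 1, and the invariant factors of ∂_1 are all 1, so H_0 ≅ Z.

H_0 = Z.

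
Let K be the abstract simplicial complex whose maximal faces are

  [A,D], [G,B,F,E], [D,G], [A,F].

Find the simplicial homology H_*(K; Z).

K has 6 vertices, 9 edges, 4 triangles, 1 3-simplex.
rank ∂_0 = 0, rank ∂_1 = 5 ⇒ b_0 = 6 − 0 − 5 = 1; all invariant factors of ∂_1 are 1 so no torsion. So H_0 ≅ Z.
rank ∂_1 = 5, rank ∂_2 = 3 ⇒ b_1 = 9 − 5 − 3 = 1; all invariant factors of ∂_2 are 1 so no torsion. So H_1 ≅ Z.
rank ∂_2 = 3, rank ∂_3 = 1 ⇒ b_2 = 4 − 3 − 1 = 0; all invariant factors of ∂_3 are 1 so no torsion. So H_2 ≅ 0.
rank ∂_3 = 1, rank ∂_4 = 0 ⇒ b_3 = 1 − 1 − 0 = 0. So H_3 ≅ 0.

H_0 ≅ Z,  H_1 ≅ Z,  H_2 = 0,  H_3 = 0.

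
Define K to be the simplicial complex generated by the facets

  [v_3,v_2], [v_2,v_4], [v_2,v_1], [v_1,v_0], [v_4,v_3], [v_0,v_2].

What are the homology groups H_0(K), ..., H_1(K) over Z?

H_0 ≅ Z,  H_1 ≅ Z^2.

We work with the vertex ordering v_0 < v_1 < v_2 < v_3 < v_4. The simplices of K, each written with vertices in increasing order, are:

  0-simplices (5): [v_0], [v_1], [v_2], [v_3], [v_4]
  1-simplices (6): [v_0,v_1], [v_0,v_2], [v_1,v_2], [v_2,v_3], [v_2,v_4], [v_3,v_4]

giving chain groups C_0 ≅ Z^5, C_1 ≅ Z^6.

The boundary map ∂_1: C_1 → C_0 maps an edge to its endpoints' difference, ∂[p,q] = q − p. For instance
  ∂[v_3,v_4] = [v_4] − [v_3].
This gives a 5×6 integer matrix of rank 4; reducing to Smith normal form yields diagonal entries (1,1,1,1).

Now H_k = ker ∂_k / im ∂_{k+1}, so:

  H_0: rank C_0 − rank ∂_1 = 5 − 4 = 1, and the invariant factors of ∂_1 are all 1, so H_0 = Z.
  H_1: rank ker ∂_1 − rank ∂_2 = (6 − 4) − 0 = 2, and there is no ∂_2, so H_1 = Z^2.

As a check, the Euler characteristic is 5 − 6 = -1, which agrees with 1 − 2 = -1.
(K is a triangulation of a wedge of 2 circles.)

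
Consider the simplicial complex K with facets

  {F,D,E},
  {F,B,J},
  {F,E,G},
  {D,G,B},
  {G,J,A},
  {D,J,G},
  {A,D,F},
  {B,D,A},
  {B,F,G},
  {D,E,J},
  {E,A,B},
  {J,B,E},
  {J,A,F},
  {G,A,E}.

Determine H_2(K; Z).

Fix the vertex order A < B < D < E < F < G < J and write every simplex with vertices in increasing order. Then dim K = 2 and the simplices of K are:

  0-simplices (7): A, B, D, E, F, G, J
  1-simplices (21): AB, AD, AE, AF, AG, AJ, BD, BE, BF, BG, BJ, DE, DF, DG, DJ, EF, EG, EJ, FG, FJ, GJ
  2-simplices (14): ABD, ABE, ADF, AEG, AFJ, AGJ, BDG, BEJ, BFG, BFJ, DEF, DEJ, DGJ, EFG

giving chain groups C_0 ≅ Z^7, C_1 ≅ Z^21, C_2 ≅ Z^14.

The boundary map ∂_1: C_1 → C_0 sends each edge [p,q] (with p < q) to q − p. For instance
  ∂DF = F − D.
As a 7×21 matrix over Z this has rank 6, with invariant factors (1,1,1,1,1,1).

Boundary ∂_2: C_2 → C_1 sends each 2-simplex [p,q,r] to [q,r] − [p,r] + [p,q]. For instance
  ∂DGJ = GJ − DJ + DG,
  ∂ADF = DF − AF + AD.
This gives a 21×14 integer matrix of rank 13; reducing to Smith normal form yields diagonal entries (1,1,1,1,1,1,1,1,1,1,1,1,1).

Reading off H_k = ker ∂_k / im ∂_{k+1}:

  H_2: rank ker ∂_2 − rank ∂_3 = (14 − 13) − 0 = 1, and there is no ∂_3, so H_2 ≅ Z.

(K is a triangulation of the torus T^2.)

H_2 = Z.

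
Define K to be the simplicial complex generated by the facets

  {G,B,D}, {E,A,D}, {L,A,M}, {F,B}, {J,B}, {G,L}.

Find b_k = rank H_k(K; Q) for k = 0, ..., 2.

Fix the vertex order A < B < D < E < F < G < J < L < M and write every simplex with vertices in increasing order. Then dim K = 2 and the simplices of K are:

  0-simplices (9): A, B, D, E, F, G, J, L, M
  1-simplices (12): AD, AE, AL, AM, BD, BF, BG, BJ, DE, DG, GL, LM
  2-simplices (3): ADE, ALM, BDG

so the chain groups are C_0 ≅ Z^9, C_1 ≅ Z^12, C_2 ≅ Z^3.

∂_1: C_1 → C_0 maps an edge to its endpoints' difference, ∂[p,q] = q − p. For instance
  ∂BG = G − B.
The 9×12 boundary matrix has rank 8 and Smith normal form diag(1,1,1,1,1,1,1,1).

∂_2: C_2 → C_1 sends each 2-simplex [p,q,r] to [q,r] − [p,r] + [p,q]. For instance
  ∂BDG = DG − BG + BD,
  ∂ALM = LM − AM + AL.
The resulting 12×3 matrix has rank 3, and its Smith normal form has invariant factors (1,1,1).

Now H_k = ker ∂_k / im ∂_{k+1}, so:

  H_0: rank C_0 − rank ∂_1 = 9 − 8 = 1, and the invariant factors of ∂_1 are all 1, so H_0 ≅ Z.
  H_1: rank ker ∂_1 − rank ∂_2 = (12 − 8) − 3 = 1, and the invariant factors of ∂_2 are all 1, so H_1 ≅ Z.
  H_2: rank ker ∂_2 − rank ∂_3 = (3 − 3) − 0 = 0, and there is no ∂_3, so H_2 ≅ 0.

As a check, the Euler characteristic is 9 − 12 + 3 = 0, which agrees with 1 − 1 + 0 = 0.

Hence the Betti numbers are b_0 = 1, b_1 = 1, b_2 = 0.

b_0 = 1, b_1 = 1, b_2 = 0.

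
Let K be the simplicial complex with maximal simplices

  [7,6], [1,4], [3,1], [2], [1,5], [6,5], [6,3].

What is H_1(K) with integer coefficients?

H_1 ≅ Z.

Fix the vertex order 1 < 2 < 3 < 4 < 5 < 6 < 7 and write every simplex with vertices in increasing order. Then dim K = 1 and the simplices of K are:

  0-simplices (7): [1], [2], [3], [4], [5], [6], [7]
  1-simplices (6): [1,3], [1,4], [1,5], [3,6], [5,6], [6,7]

Hence C_0 ≅ Z^7, C_1 ≅ Z^6.

∂_1: C_1 → C_0 sends each edge [p,q] (with p < q) to q − p.
This gives a 7×6 integer matrix of rank 5; reducing to Smith normal form yields diagonal entries (1,1,1,1,1).

Computing H_k = (kernel of ∂_k) / (image of ∂_{k+1}):

  H_1: rank ker ∂_1 − rank ∂_2 = (6 − 5) − 0 = 1, and there is no ∂_2, so H_1 = Z.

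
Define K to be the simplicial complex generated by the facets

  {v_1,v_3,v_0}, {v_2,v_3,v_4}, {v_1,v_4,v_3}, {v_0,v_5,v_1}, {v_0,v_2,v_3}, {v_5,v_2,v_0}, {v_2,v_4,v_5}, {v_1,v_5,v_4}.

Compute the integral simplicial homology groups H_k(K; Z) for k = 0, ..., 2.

Fix the vertex order v_0 < v_1 < v_2 < v_3 < v_4 < v_5 and write every simplex with vertices in increasing order. Then dim K = 2 and the simplices of K are:

  0-simplices (6): [v_0], [v_1], [v_2], [v_3], [v_4], [v_5]
  1-simplices (12): [v_0,v_1], [v_0,v_2], [v_0,v_3], [v_0,v_5], [v_1,v_3], [v_1,v_4], [v_1,v_5], [v_2,v_3], [v_2,v_4], [v_2,v_5], [v_3,v_4], [v_4,v_5]
  2-simplices (8): [v_0,v_1,v_3], [v_0,v_1,v_5], [v_0,v_2,v_3], [v_0,v_2,v_5], [v_1,v_3,v_4], [v_1,v_4,v_5], [v_2,v_3,v_4], [v_2,v_4,v_5]

so the chain groups are C_0 ≅ Z^6, C_1 ≅ Z^12, C_2 ≅ Z^8.

The boundary map ∂_1: C_1 → C_0 is given by ∂[p,q] = [q] − [p].
The 6×12 boundary matrix has rank 5 and Smith normal form diag(1,1,1,1,1).

Boundary ∂_2: C_2 → C_1 sends each 2-simplex [p,q,r] to [q,r] − [p,r] + [p,q]. For instance
  ∂[v_1,v_4,v_5] = [v_4,v_5] − [v_1,v_5] + [v_1,v_4],
  ∂[v_2,v_3,v_4] = [v_3,v_4] − [v_2,v_4] + [v_2,v_3].
The resulting 12×8 matrix has rank 7, and its Smith normal form has invariant factors (1,1,1,1,1,1,1).

Now H_k = ker ∂_k / im ∂_{k+1}, so:

  H_0: rank C_0 − rank ∂_1 = 6 − 5 = 1, and the invariant factors of ∂_1 are all 1, so H_0 ≅ Z.
  H_1: rank ker ∂_1 − rank ∂_2 = (12 − 5) − 7 = 0, and the invariant factors of ∂_2 are all 1, so H_1 ≅ 0.
  H_2: rank ker ∂_2 − rank ∂_3 = (8 − 7) − 0 = 1, and there is no ∂_3, so H_2 ≅ Z.

H_0 ≅ Z,  H_1 = 0,  H_2 ≅ Z.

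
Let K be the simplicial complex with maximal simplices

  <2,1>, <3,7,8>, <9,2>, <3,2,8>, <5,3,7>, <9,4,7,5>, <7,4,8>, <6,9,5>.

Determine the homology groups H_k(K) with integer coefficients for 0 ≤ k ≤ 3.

Order the vertices as 1 < 2 < 3 < 4 < 5 < 6 < 7 < 8 < 9. Listing each simplex with vertices in this order, K has dimension 3 with simplices:

  0-simplices (9): [1], [2], [3], [4], [5], [6], [7], [8], [9]
  1-simplices (17): [1,2], [2,3], [2,8], [2,9], [3,5], [3,7], [3,8], [4,5], [4,7], [4,8], [4,9], [5,6], [5,7], [5,9], [6,9], [7,8], [7,9]
  2-simplices (9): [2,3,8], [3,5,7], [3,7,8], [4,5,7], [4,5,9], [4,7,8], [4,7,9], [5,6,9], [5,7,9]
  3-simplices (1): [4,5,7,9]

so the chain groups are C_0 ≅ Z^9, C_1 ≅ Z^17, C_2 ≅ Z^9, C_3 ≅ Z^1.

The boundary map ∂_1: C_1 → C_0 maps an edge to its endpoints' difference, ∂[p,q] = q − p. For instance
  ∂[2,3] = [3] − [2].
This gives a 9×17 integer matrix of rank 8; reducing to Smith normal form yields diagonal entries (1,1,1,1,1,1,1,1).

The boundary map ∂_2: C_2 → C_1 sends each 2-simplex [p,q,r] to [q,r] − [p,r] + [p,q]. For instance
  ∂[3,7,8] = [7,8] − [3,8] + [3,7],
  ∂[5,7,9] = [7,9] − [5,9] + [5,7].
This gives a 17×9 integer matrix of rank 8; reducing to Smith normal form yields diagonal entries (1,1,1,1,1,1,1,1).

∂_3: C_3 → C_2 sends each 3-simplex σ to the alternating sum Σ_i (−1)^i (σ with its i-th vertex removed). For instance
  ∂[4,5,7,9] = [5,7,9] − [4,7,9] + [4,5,9] − [4,5,7].
This gives a 9×1 integer matrix of rank 1; reducing to Smith normal form yields diagonal entries (1).

From H_k ≅ ker(∂_k) / im(∂_{k+1}) we obtain:

  H_0: rank C_0 − rank ∂_1 = 9 − 8 = 1, and the invariant factors of ∂_1 are all 1, so H_0 = Z.
  H_1: rank ker ∂_1 − rank ∂_2 = (17 − 8) − 8 = 1, and the invariant factors of ∂_2 are all 1, so H_1 = Z.
  H_2: rank ker ∂_2 − rank ∂_3 = (9 − 8) − 1 = 0, and the invariant factors of ∂_3 are all 1, so H_2 = 0.
  H_3: rank ker ∂_3 − rank ∂_4 = (1 − 1) − 0 = 0, and there is no ∂_4, so H_3 = 0.

As a check, the Euler characteristic is 9 − 17 + 9 − 1 = 0, which agrees with 1 − 1 + 0 − 0 = 0.

H_0 ≅ Z,  H_1 ≅ Z,  H_2 = 0,  H_3 = 0.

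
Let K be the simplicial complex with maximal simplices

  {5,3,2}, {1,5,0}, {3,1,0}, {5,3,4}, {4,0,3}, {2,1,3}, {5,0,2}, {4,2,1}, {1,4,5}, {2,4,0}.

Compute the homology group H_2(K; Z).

H_2 ≅ 0.

We work with the vertex ordering 0 < 1 < 2 < 3 < 4 < 5. The simplices of K, each written with vertices in increasing order, are:

  0-simplices (6): [0], [1], [2], [3], [4], [5]
  1-simplices (15): [0,1], [0,2], [0,3], [0,4], [0,5], [1,2], [1,3], [1,4], [1,5], [2,3], [2,4], [2,5], [3,4], [3,5], [4,5]
  2-simplices (10): [0,1,3], [0,1,5], [0,2,4], [0,2,5], [0,3,4], [1,2,3], [1,2,4], [1,4,5], [2,3,5], [3,4,5]

giving chain groups C_0 ≅ Z^6, C_1 ≅ Z^15, C_2 ≅ Z^10.

The boundary map ∂_1: C_1 → C_0 maps an edge to its endpoints' difference, ∂[p,q] = q − p. For instance
  ∂[1,2] = [2] − [1].
This gives a 6×15 integer matrix of rank 5; reducing to Smith normal form yields diagonal entries (1,1,1,1,1).

The boundary map ∂_2: C_2 → C_1 sends each 2-simplex [p,q,r] to [q,r] − [p,r] + [p,q]. For instance
  ∂[0,1,3] = [1,3] − [0,3] + [0,1],
  ∂[0,2,5] = [2,5] − [0,5] + [0,2].
The 15×10 boundary matrix has rank 10 and Smith normal form diag(1,1,1,1,1,1,1,1,1,2).

From H_k ≅ ker(∂_k) / im(∂_{k+1}) we obtain:

  H_2: rank ker ∂_2 − rank ∂_3 = (10 − 10) − 0 = 0, and there is no ∂_3, so H_2 ≅ 0.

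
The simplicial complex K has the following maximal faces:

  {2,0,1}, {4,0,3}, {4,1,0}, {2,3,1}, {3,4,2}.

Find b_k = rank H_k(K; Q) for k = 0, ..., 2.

Order the vertices as 0 < 1 < 2 < 3 < 4. Listing each simplex with vertices in this order, K has dimension 2 with simplices:

  0-simplices (5): [0], [1], [2], [3], [4]
  1-simplices (10): [0,1], [0,2], [0,3], [0,4], [1,2], [1,3], [1,4], [2,3], [2,4], [3,4]
  2-simplices (5): [0,1,2], [0,1,4], [0,3,4], [1,2,3], [2,3,4]

so the chain groups are C_0 ≅ Z^5, C_1 ≅ Z^10, C_2 ≅ Z^5.

Boundary ∂_1: C_1 → C_0 is given by ∂[p,q] = [q] − [p]. For instance
  ∂[1,4] = [4] − [1].
As a 5×10 matrix over Z this has rank 4, with invariant factors (1,1,1,1).

∂_2: C_2 → C_1 sends each 2-simplex [p,q,r] to [q,r] − [p,r] + [p,q]. For instance
  ∂[0,3,4] = [3,4] − [0,4] + [0,3],
  ∂[1,2,3] = [2,3] − [1,3] + [1,2].
The 10×5 boundary matrix has rank 5 and Smith normal form diag(1,1,1,1,1).

Computing H_k = (kernel of ∂_k) / (image of ∂_{k+1}):

  H_0: rank C_0 − rank ∂_1 = 5 − 4 = 1, and the invariant factors of ∂_1 are all 1, so H_0 = Z.
  H_1: rank ker ∂_1 − rank ∂_2 = (10 − 4) − 5 = 1, and the invariant factors of ∂_2 are all 1, so H_1 = Z.
  H_2: rank ker ∂_2 − rank ∂_3 = (5 − 5) − 0 = 0, and there is no ∂_3, so H_2 = 0.

Hence the Betti numbers are b_0 = 1, b_1 = 1, b_2 = 0.

b_0 = 1, b_1 = 1, b_2 = 0.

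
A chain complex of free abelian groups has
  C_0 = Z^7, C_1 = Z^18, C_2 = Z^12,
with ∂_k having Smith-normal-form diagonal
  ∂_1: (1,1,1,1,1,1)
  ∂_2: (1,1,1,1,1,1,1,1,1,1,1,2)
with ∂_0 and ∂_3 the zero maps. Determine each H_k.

H_0 ≅ Z,  H_1 ≅ Z/2,  H_2 = 0.

H_0: b_0 = 7 − 0 − 6 = 1; torsion from ∂_1 factors > 1: none. So H_0 ≅ Z.
H_1: b_1 = 18 − 6 − 12 = 0; torsion from ∂_2 factors > 1: [2]. So H_1 ≅ Z/2.
H_2: b_2 = 12 − 12 − 0 = 0; torsion from ∂_3 factors > 1: none. So H_2 ≅ 0.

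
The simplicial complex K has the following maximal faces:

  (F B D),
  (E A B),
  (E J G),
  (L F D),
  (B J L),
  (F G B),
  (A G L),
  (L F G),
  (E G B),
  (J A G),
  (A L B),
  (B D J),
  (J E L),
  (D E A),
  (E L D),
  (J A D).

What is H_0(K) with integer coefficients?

H_0 = Z.

K has 8 vertices, 24 edges, 16 triangles.
rank ∂_0 = 0, rank ∂_1 = 7 ⇒ b_0 = 8 − 0 − 7 = 1; all invariant factors of ∂_1 are 1 so no torsion. So H_0 = Z.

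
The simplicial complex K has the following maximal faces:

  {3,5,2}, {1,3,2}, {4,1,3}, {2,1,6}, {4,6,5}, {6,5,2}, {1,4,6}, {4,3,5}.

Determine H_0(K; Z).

H_0 ≅ Z.

Fix the vertex order 1 < 2 < 3 < 4 < 5 < 6 and write every simplex with vertices in increasing order. Then dim K = 2 and the simplices of K are:

  0-simplices (6): [1], [2], [3], [4], [5], [6]
  1-simplices (12): [1,2], [1,3], [1,4], [1,6], [2,3], [2,5], [2,6], [3,4], [3,5], [4,5], [4,6], [5,6]
  2-simplices (8): [1,2,3], [1,2,6], [1,3,4], [1,4,6], [2,3,5], [2,5,6], [3,4,5], [4,5,6]

so the chain groups are C_0 ≅ Z^6, C_1 ≅ Z^12, C_2 ≅ Z^8.

The boundary map ∂_1: C_1 → C_0 sends each edge [p,q] (with p < q) to q − p.
As a 6×12 matrix over Z this has rank 5, with invariant factors (1,1,1,1,1).

Boundary ∂_2: C_2 → C_1 maps a triangle to the signed sum of its edges. For instance
  ∂[4,5,6] = [5,6] − [4,6] + [4,5],
  ∂[1,3,4] = [3,4] − [1,4] + [1,3].
The 12×8 boundary matrix has rank 7 and Smith normal form diag(1,1,1,1,1,1,1).

Reading off H_k = ker ∂_k / im ∂_{k+1}:

  H_0: rank C_0 − rank ∂_1 = 6 − 5 = 1, and the invariant factors of ∂_1 are all 1, so H_0 = Z.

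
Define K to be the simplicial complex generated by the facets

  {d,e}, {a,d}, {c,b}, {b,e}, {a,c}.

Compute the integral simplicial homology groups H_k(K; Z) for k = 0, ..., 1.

We work with the vertex ordering a < b < c < d < e. The simplices of K, each written with vertices in increasing order, are:

  0-simplices (5): a, b, c, d, e
  1-simplices (5): ac, ad, bc, be, de

Hence C_0 ≅ Z^5, C_1 ≅ Z^5.

∂_1: C_1 → C_0 is given by ∂[p,q] = [q] − [p].
As a 5×5 matrix over Z this has rank 4, with invariant factors (1,1,1,1).

From H_k ≅ ker(∂_k) / im(∂_{k+1}) we obtain:

  H_0: rank C_0 − rank ∂_1 = 5 − 4 = 1, and the invariant factors of ∂_1 are all 1, so H_0 ≅ Z.
  H_1: rank ker ∂_1 − rank ∂_2 = (5 − 4) − 0 = 1, and there is no ∂_2, so H_1 ≅ Z.

H_0 ≅ Z,  H_1 ≅ Z.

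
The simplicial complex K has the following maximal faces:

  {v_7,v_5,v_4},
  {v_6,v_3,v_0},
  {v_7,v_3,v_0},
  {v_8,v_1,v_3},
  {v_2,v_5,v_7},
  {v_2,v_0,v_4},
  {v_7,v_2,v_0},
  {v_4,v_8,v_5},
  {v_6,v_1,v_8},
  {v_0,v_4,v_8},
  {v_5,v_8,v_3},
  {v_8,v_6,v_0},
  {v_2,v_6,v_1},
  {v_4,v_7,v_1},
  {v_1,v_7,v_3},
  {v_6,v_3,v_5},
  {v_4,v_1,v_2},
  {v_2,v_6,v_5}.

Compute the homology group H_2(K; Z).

We work with the vertex ordering v_0 < v_1 < v_2 < v_3 < v_4 < v_5 < v_6 < v_7 < v_8. The simplices of K, each written with vertices in increasing order, are:

  0-simplices (9): [v_0], [v_1], [v_2], [v_3], [v_4], [v_5], [v_6], [v_7], [v_8]
  1-simplices (27): (27 of them)
  2-simplices (18): (18 of them)

giving chain groups C_0 ≅ Z^9, C_1 ≅ Z^27, C_2 ≅ Z^18.

Boundary ∂_1: C_1 → C_0 maps an edge to its endpoints' difference, ∂[p,q] = q − p.
The resulting 9×27 matrix has rank 8, and its Smith normal form has invariant factors (1,1,1,1,1,1,1,1).

Boundary ∂_2: C_2 → C_1 sends each 2-simplex [p,q,r] to [q,r] − [p,r] + [p,q]. For instance
  ∂[v_0,v_3,v_7] = [v_3,v_7] − [v_0,v_7] + [v_0,v_3],
  ∂[v_0,v_3,v_6] = [v_3,v_6] − [v_0,v_6] + [v_0,v_3].
The resulting 27×18 matrix has rank 18, and its Smith normal form has invariant factors (1,1,1,1,1,1,1,1,1,1,1,1,1,1,1,1,1,2).

Reading off H_k = ker ∂_k / im ∂_{k+1}:

  H_2: rank ker ∂_2 − rank ∂_3 = (18 − 18) − 0 = 0, and there is no ∂_3, so H_2 = 0.

H_2 ≅ 0.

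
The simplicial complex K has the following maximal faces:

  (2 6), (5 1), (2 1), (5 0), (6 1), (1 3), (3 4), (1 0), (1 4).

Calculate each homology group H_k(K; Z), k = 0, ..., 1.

H_0 = Z,  H_1 = Z^3.

K has 7 vertices, 9 edges.
rank ∂_0 = 0, rank ∂_1 = 6 ⇒ b_0 = 7 − 0 − 6 = 1; all invariant factors of ∂_1 are 1 so no torsion. So H_0 = Z.
rank ∂_1 = 6, rank ∂_2 = 0 ⇒ b_1 = 9 − 6 − 0 = 3. So H_1 = Z^3.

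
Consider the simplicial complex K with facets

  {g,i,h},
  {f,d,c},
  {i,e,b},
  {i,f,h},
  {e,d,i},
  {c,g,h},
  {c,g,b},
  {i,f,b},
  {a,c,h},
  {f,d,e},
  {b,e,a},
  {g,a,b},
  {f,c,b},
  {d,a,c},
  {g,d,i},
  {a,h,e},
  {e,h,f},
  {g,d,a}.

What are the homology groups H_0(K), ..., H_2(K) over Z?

We work with the vertex ordering a < b < c < d < e < f < g < h < i. The simplices of K, each written with vertices in increasing order, are:

  0-simplices (9): a, b, c, d, e, f, g, h, i
  1-simplices (27): ab, ac, ad, ae, ag, ah, bc, be, bf, bg, bi, cd, cf, cg, ch, de, df, dg, di, ef, eh, ei, fh, fi, gh, gi, hi
  2-simplices (18): abe, abg, acd, ach, adg, aeh, bcf, bcg, bei, bfi, cdf, cgh, def, dei, dgi, efh, fhi, ghi

giving chain groups C_0 ≅ Z^9, C_1 ≅ Z^27, C_2 ≅ Z^18.

The boundary map ∂_1: C_1 → C_0 maps an edge to its endpoints' difference, ∂[p,q] = q − p. For instance
  ∂ac = c − a.
This gives a 9×27 integer matrix of rank 8; reducing to Smith normal form yields diagonal entries (1,1,1,1,1,1,1,1).

∂_2: C_2 → C_1 maps a triangle to the signed sum of its edges. For instance
  ∂abe = be − ae + ab,
  ∂bcg = cg − bg + bc.
This gives a 27×18 integer matrix of rank 18; reducing to Smith normal form yields diagonal entries (1,1,1,1,1,1,1,1,1,1,1,1,1,1,1,1,1,2).

Reading off H_k = ker ∂_k / im ∂_{k+1}:

  H_0: rank C_0 − rank ∂_1 = 9 − 8 = 1, and the invariant factors of ∂_1 are all 1, so H_0 ≅ Z.
  H_1: rank ker ∂_1 − rank ∂_2 = (27 − 8) − 18 = 1, and ∂_2 has invariant factor 2 > 1, so H_1 ≅ Z ⊕ Z/2Z.
  H_2: rank ker ∂_2 − rank ∂_3 = (18 − 18) − 0 = 0, and there is no ∂_3, so H_2 ≅ 0.

(K is a triangulation of the Klein bottle.)

H_0 = Z,  H_1 = Z ⊕ Z/2Z,  H_2 = 0.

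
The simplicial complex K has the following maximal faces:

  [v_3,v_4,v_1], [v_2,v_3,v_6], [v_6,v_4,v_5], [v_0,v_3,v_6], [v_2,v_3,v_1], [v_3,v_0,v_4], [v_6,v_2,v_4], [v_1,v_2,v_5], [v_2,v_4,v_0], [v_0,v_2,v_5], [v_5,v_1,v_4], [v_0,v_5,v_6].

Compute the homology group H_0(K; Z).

Fix the vertex order v_0 < v_1 < v_2 < v_3 < v_4 < v_5 < v_6 and write every simplex with vertices in increasing order. Then dim K = 2 and the simplices of K are:

  0-simplices (7): [v_0], [v_1], [v_2], [v_3], [v_4], [v_5], [v_6]
  1-simplices (18): (18 of them)
  2-simplices (12): (12 of them)

giving chain groups C_0 ≅ Z^7, C_1 ≅ Z^18, C_2 ≅ Z^12.

Boundary ∂_1: C_1 → C_0 is given by ∂[p,q] = [q] − [p].
The 7×18 boundary matrix has rank 6 and Smith normal form diag(1,1,1,1,1,1).

∂_2: C_2 → C_1 maps a triangle to the signed sum of its edges. For instance
  ∂[v_1,v_2,v_5] = [v_2,v_5] − [v_1,v_5] + [v_1,v_2],
  ∂[v_0,v_2,v_4] = [v_2,v_4] − [v_0,v_4] + [v_0,v_2].
As a 18×12 matrix over Z this has rank 12, with invariant factors (1,1,1,1,1,1,1,1,1,1,1,2).

From H_k ≅ ker(∂_k) / im(∂_{k+1}) we obtain:

  H_0: rank C_0 − rank ∂_1 = 7 − 6 = 1, and the invariant factors of ∂_1 are all 1, so H_0 = Z.

H_0 = Z.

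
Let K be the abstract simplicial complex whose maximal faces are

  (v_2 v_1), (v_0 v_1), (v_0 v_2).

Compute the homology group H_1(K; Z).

Take the total order v_0 < v_1 < v_2 on the vertex set. Then K (dimension 1) consists of the simplices:

  0-simplices (3): [v_0], [v_1], [v_2]
  1-simplices (3): [v_0,v_1], [v_0,v_2], [v_1,v_2]

so the chain groups are C_0 ≅ Z^3, C_1 ≅ Z^3.

∂_1: C_1 → C_0 sends each edge [p,q] (with p < q) to q − p.
This gives a 3×3 integer matrix of rank 2; reducing to Smith normal form yields diagonal entries (1,1).

Reading off H_k = ker ∂_k / im ∂_{k+1}:

  H_1: rank ker ∂_1 − rank ∂_2 = (3 − 2) − 0 = 1, and there is no ∂_2, so H_1 ≅ Z.

H_1 ≅ Z.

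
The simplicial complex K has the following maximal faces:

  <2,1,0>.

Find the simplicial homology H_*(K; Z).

Order the vertices as 0 < 1 < 2. Listing each simplex with vertices in this order, K has dimension 2 with simplices:

  0-simplices (3): [0], [1], [2]
  1-simplices (3): [0,1], [0,2], [1,2]
  2-simplices (1): [0,1,2]

giving chain groups C_0 ≅ Z^3, C_1 ≅ Z^3, C_2 ≅ Z^1.

Boundary ∂_1: C_1 → C_0 maps an edge to its endpoints' difference, ∂[p,q] = q − p.
This gives a 3×3 integer matrix of rank 2; reducing to Smith normal form yields diagonal entries (1,1).

Boundary ∂_2: C_2 → C_1 acts by ∂[p,q,r] = [q,r] − [p,r] + [p,q]. For instance
  ∂[0,1,2] = [1,2] − [0,2] + [0,1].
The 3×1 boundary matrix has rank 1 and Smith normal form diag(1).

Computing H_k = (kernel of ∂_k) / (image of ∂_{k+1}):

  H_0: rank C_0 − rank ∂_1 = 3 − 2 = 1, and the invariant factors of ∂_1 are all 1, so H_0 ≅ Z.
  H_1: rank ker ∂_1 − rank ∂_2 = (3 − 2) − 1 = 0, and the invariant factors of ∂_2 are all 1, so H_1 ≅ 0.
  H_2: rank ker ∂_2 − rank ∂_3 = (1 − 1) − 0 = 0, and there is no ∂_3, so H_2 ≅ 0.

As a check, the Euler characteristic is 3 − 3 + 1 = 1, which agrees with 1 − 0 + 0 = 1.

H_0 ≅ Z,  H_1 = 0,  H_2 = 0.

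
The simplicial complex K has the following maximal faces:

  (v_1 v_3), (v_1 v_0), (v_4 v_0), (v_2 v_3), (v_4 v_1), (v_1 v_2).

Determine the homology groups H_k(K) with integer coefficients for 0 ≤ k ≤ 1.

H_0 = Z,  H_1 = Z^2.

Fix the vertex order v_0 < v_1 < v_2 < v_3 < v_4 and write every simplex with vertices in increasing order. Then dim K = 1 and the simplices of K are:

  0-simplices (5): [v_0], [v_1], [v_2], [v_3], [v_4]
  1-simplices (6): [v_0,v_1], [v_0,v_4], [v_1,v_2], [v_1,v_3], [v_1,v_4], [v_2,v_3]

Hence C_0 ≅ Z^5, C_1 ≅ Z^6.

The boundary map ∂_1: C_1 → C_0 sends each edge [p,q] (with p < q) to q − p.
The 5×6 boundary matrix has rank 4 and Smith normal form diag(1,1,1,1).

Reading off H_k = ker ∂_k / im ∂_{k+1}:

  H_0: rank C_0 − rank ∂_1 = 5 − 4 = 1, and the invariant factors of ∂_1 are all 1, so H_0 ≅ Z.
  H_1: rank ker ∂_1 − rank ∂_2 = (6 − 4) − 0 = 2, and there is no ∂_2, so H_1 ≅ Z^2.

As a check, the Euler characteristic is 5 − 6 = -1, which agrees with 1 − 2 = -1.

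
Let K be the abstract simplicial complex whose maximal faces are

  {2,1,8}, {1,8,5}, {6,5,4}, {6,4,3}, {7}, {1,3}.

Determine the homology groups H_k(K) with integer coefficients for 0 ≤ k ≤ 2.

Fix the vertex order 1 < 2 < 3 < 4 < 5 < 6 < 7 < 8 and write every simplex with vertices in increasing order. Then dim K = 2 and the simplices of K are:

  0-simplices (8): [1], [2], [3], [4], [5], [6], [7], [8]
  1-simplices (11): [1,2], [1,3], [1,5], [1,8], [2,8], [3,4], [3,6], [4,5], [4,6], [5,6], [5,8]
  2-simplices (4): [1,2,8], [1,5,8], [3,4,6], [4,5,6]

Hence C_0 ≅ Z^8, C_1 ≅ Z^11, C_2 ≅ Z^4.

The boundary map ∂_1: C_1 → C_0 is given by ∂[p,q] = [q] − [p]. For instance
  ∂[5,6] = [6] − [5].
As a 8×11 matrix over Z this has rank 6, with invariant factors (1,1,1,1,1,1).

The boundary map ∂_2: C_2 → C_1 acts by ∂[p,q,r] = [q,r] − [p,r] + [p,q]. For instance
  ∂[1,5,8] = [5,8] − [1,8] + [1,5],
  ∂[1,2,8] = [2,8] − [1,8] + [1,2].
As a 11×4 matrix over Z this has rank 4, with invariant factors (1,1,1,1).

Reading off H_k = ker ∂_k / im ∂_{k+1}:

  H_0: rank C_0 − rank ∂_1 = 8 − 6 = 2, and the invariant factors of ∂_1 are all 1, so H_0 ≅ Z^2.
  H_1: rank ker ∂_1 − rank ∂_2 = (11 − 6) − 4 = 1, and the invariant factors of ∂_2 are all 1, so H_1 ≅ Z.
  H_2: rank ker ∂_2 − rank ∂_3 = (4 − 4) − 0 = 0, and there is no ∂_3, so H_2 ≅ 0.

H_0 = Z^2,  H_1 = Z,  H_2 = 0.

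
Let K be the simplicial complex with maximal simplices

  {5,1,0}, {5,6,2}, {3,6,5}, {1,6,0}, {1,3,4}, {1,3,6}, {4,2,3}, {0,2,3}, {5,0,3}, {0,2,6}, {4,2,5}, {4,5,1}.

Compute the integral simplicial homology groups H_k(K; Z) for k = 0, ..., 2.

K has 7 vertices, 18 edges, 12 triangles.
rank ∂_0 = 0, rank ∂_1 = 6 ⇒ b_0 = 7 − 0 − 6 = 1; all invariant factors of ∂_1 are 1 so no torsion. So H_0 = Z.
rank ∂_1 = 6, rank ∂_2 = 12 ⇒ b_1 = 18 − 6 − 12 = 0; ∂_2 has invariant factor(s) [2] giving torsion. So H_1 = Z/2.
rank ∂_2 = 12, rank ∂_3 = 0 ⇒ b_2 = 12 − 12 − 0 = 0. So H_2 = 0.

H_0 = Z,  H_1 = Z/2,  H_2 = 0.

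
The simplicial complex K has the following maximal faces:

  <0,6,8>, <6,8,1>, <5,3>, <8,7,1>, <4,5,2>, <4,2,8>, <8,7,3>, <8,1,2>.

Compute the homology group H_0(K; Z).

H_0 = Z.

Order the vertices as 0 < 1 < 2 < 3 < 4 < 5 < 6 < 7 < 8. Listing each simplex with vertices in this order, K has dimension 2 with simplices:

  0-simplices (9): [0], [1], [2], [3], [4], [5], [6], [7], [8]
  1-simplices (16): [0,6], [0,8], [1,2], [1,6], [1,7], [1,8], [2,4], [2,5], [2,8], [3,5], [3,7], [3,8], [4,5], [4,8], [6,8], [7,8]
  2-simplices (7): [0,6,8], [1,2,8], [1,6,8], [1,7,8], [2,4,5], [2,4,8], [3,7,8]

so the chain groups are C_0 ≅ Z^9, C_1 ≅ Z^16, C_2 ≅ Z^7.

∂_1: C_1 → C_0 maps an edge to its endpoints' difference, ∂[p,q] = q − p.
As a 9×16 matrix over Z this has rank 8, with invariant factors (1,1,1,1,1,1,1,1).

The boundary map ∂_2: C_2 → C_1 sends each 2-simplex [p,q,r] to [q,r] − [p,r] + [p,q]. For instance
  ∂[2,4,5] = [4,5] − [2,5] + [2,4],
  ∂[1,6,8] = [6,8] − [1,8] + [1,6].
This gives a 16×7 integer matrix of rank 7; reducing to Smith normal form yields diagonal entries (1,1,1,1,1,1,1).

Computing H_k = (kernel of ∂_k) / (image of ∂_{k+1}):

  H_0: rank C_0 − rank ∂_1 = 9 − 8 = 1, and the invariant factors of ∂_1 are all 1, so H_0 ≅ Z.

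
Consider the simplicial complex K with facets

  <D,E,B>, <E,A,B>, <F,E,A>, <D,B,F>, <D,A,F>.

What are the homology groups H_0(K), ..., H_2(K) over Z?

Take the total order A < B < D < E < F on the vertex set. Then K (dimension 2) consists of the simplices:

  0-simplices (5): A, B, D, E, F
  1-simplices (10): AB, AD, AE, AF, BD, BE, BF, DE, DF, EF
  2-simplices (5): ABE, ADF, AEF, BDE, BDF

Hence C_0 ≅ Z^5, C_1 ≅ Z^10, C_2 ≅ Z^5.

The boundary map ∂_1: C_1 → C_0 sends each edge [p,q] (with p < q) to q − p. For instance
  ∂AB = B − A.
The resulting 5×10 matrix has rank 4, and its Smith normal form has invariant factors (1,1,1,1).

∂_2: C_2 → C_1 maps a triangle to the signed sum of its edges. For instance
  ∂BDE = DE − BE + BD,
  ∂AEF = EF − AF + AE.
As a 10×5 matrix over Z this has rank 5, with invariant factors (1,1,1,1,1).

Now H_k = ker ∂_k / im ∂_{k+1}, so:

  H_0: rank C_0 − rank ∂_1 = 5 − 4 = 1, and the invariant factors of ∂_1 are all 1, so H_0 ≅ Z.
  H_1: rank ker ∂_1 − rank ∂_2 = (10 − 4) − 5 = 1, and the invariant factors of ∂_2 are all 1, so H_1 ≅ Z.
  H_2: rank ker ∂_2 − rank ∂_3 = (5 − 5) − 0 = 0, and there is no ∂_3, so H_2 ≅ 0.

As a check, the Euler characteristic is 5 − 10 + 5 = 0, which agrees with 1 − 1 + 0 = 0.
(K is a triangulation of the Möbius band.)

H_0 = Z,  H_1 = Z,  H_2 = 0.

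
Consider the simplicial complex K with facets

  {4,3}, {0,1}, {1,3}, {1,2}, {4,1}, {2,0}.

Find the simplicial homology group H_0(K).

K has 5 vertices, 6 edges.
rank ∂_0 = 0, rank ∂_1 = 4 ⇒ b_0 = 5 − 0 − 4 = 1; all invariant factors of ∂_1 are 1 so no torsion. So H_0 = Z.

H_0 = Z.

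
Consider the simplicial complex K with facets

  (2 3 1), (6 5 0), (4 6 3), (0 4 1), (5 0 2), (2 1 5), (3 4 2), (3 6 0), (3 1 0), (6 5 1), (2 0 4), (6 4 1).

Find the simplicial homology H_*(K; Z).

H_0 = Z,  H_1 = Z/2Z,  H_2 = 0.

Fix the vertex order 0 < 1 < 2 < 3 < 4 < 5 < 6 and write every simplex with vertices in increasing order. Then dim K = 2 and the simplices of K are:

  0-simplices (7): [0], [1], [2], [3], [4], [5], [6]
  1-simplices (18): [0,1], [0,2], [0,3], [0,4], [0,5], [0,6], [1,2], [1,3], [1,4], [1,5], [1,6], [2,3], [2,4], [2,5], [3,4], [3,6], [4,6], [5,6]
  2-simplices (12): [0,1,3], [0,1,4], [0,2,4], [0,2,5], [0,3,6], [0,5,6], [1,2,3], [1,2,5], [1,4,6], [1,5,6], [2,3,4], [3,4,6]

so the chain groups are C_0 ≅ Z^7, C_1 ≅ Z^18, C_2 ≅ Z^12.

The boundary map ∂_1: C_1 → C_0 maps an edge to its endpoints' difference, ∂[p,q] = q − p. For instance
  ∂[1,3] = [3] − [1].
The 7×18 boundary matrix has rank 6 and Smith normal form diag(1,1,1,1,1,1).

Boundary ∂_2: C_2 → C_1 maps a triangle to the signed sum of its edges. For instance
  ∂[0,2,5] = [2,5] − [0,5] + [0,2],
  ∂[2,3,4] = [3,4] − [2,4] + [2,3].
This gives a 18×12 integer matrix of rank 12; reducing to Smith normal form yields diagonal entries (1,1,1,1,1,1,1,1,1,1,1,2).

Reading off H_k = ker ∂_k / im ∂_{k+1}:

  H_0: rank C_0 − rank ∂_1 = 7 − 6 = 1, and the invariant factors of ∂_1 are all 1, so H_0 = Z.
  H_1: rank ker ∂_1 − rank ∂_2 = (18 − 6) − 12 = 0, and ∂_2 has invariant factor 2 > 1, so H_1 = Z/2Z.
  H_2: rank ker ∂_2 − rank ∂_3 = (12 − 12) − 0 = 0, and there is no ∂_3, so H_2 = 0.

As a check, the Euler characteristic is 7 − 18 + 12 = 1, which agrees with 1 − 0 + 0 = 1.
(K is a triangulation of the real projective plane RP^2.)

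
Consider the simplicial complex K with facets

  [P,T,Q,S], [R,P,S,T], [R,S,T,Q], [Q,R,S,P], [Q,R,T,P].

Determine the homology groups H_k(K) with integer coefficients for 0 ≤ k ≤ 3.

H_0 = Z,  H_1 = 0,  H_2 = 0,  H_3 = Z.

Take the total order P < Q < R < S < T on the vertex set. Then K (dimension 3) consists of the simplices:

  0-simplices (5): P, Q, R, S, T
  1-simplices (10): PQ, PR, PS, PT, QR, QS, QT, RS, RT, ST
  2-simplices (10): PQR, PQS, PQT, PRS, PRT, PST, QRS, QRT, QST, RST
  3-simplices (5): PQRS, PQRT, PQST, PRST, QRST

Hence C_0 ≅ Z^5, C_1 ≅ Z^10, C_2 ≅ Z^10, C_3 ≅ Z^5.

Boundary ∂_1: C_1 → C_0 is given by ∂[p,q] = [q] − [p].
The resulting 5×10 matrix has rank 4, and its Smith normal form has invariant factors (1,1,1,1).

Boundary ∂_2: C_2 → C_1 acts by ∂[p,q,r] = [q,r] − [p,r] + [p,q]. For instance
  ∂QRT = RT − QT + QR,
  ∂QRS = RS − QS + QR.
The 10×10 boundary matrix has rank 6 and Smith normal form diag(1,1,1,1,1,1).

The boundary map ∂_3: C_3 → C_2 sends each 3-simplex σ to the alternating sum Σ_i (−1)^i (σ with its i-th vertex removed). For instance
  ∂PQRT = QRT − PRT + PQT − PQR,
  ∂PQST = QST − PST + PQT − PQS.
The resulting 10×5 matrix has rank 4, and its Smith normal form has invariant factors (1,1,1,1).

Reading off H_k = ker ∂_k / im ∂_{k+1}:

  H_0: rank C_0 − rank ∂_1 = 5 − 4 = 1, and the invariant factors of ∂_1 are all 1, so H_0 = Z.
  H_1: rank ker ∂_1 − rank ∂_2 = (10 − 4) − 6 = 0, and the invariant factors of ∂_2 are all 1, so H_1 = 0.
  H_2: rank ker ∂_2 − rank ∂_3 = (10 − 6) − 4 = 0, and the invariant factors of ∂_3 are all 1, so H_2 = 0.
  H_3: rank ker ∂_3 − rank ∂_4 = (5 − 4) − 0 = 1, and there is no ∂_4, so H_3 = Z.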